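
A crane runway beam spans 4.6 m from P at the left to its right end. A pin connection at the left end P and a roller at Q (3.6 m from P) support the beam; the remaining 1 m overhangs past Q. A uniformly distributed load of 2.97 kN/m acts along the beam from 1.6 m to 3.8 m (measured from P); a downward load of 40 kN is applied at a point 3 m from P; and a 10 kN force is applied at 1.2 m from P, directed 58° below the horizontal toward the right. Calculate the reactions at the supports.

Resultant of the distributed load: 2.97 × 2.2 = 6.534 kN at 2.7 m from P.
Moments about P: Q_y·3.6 − (2.97·2.2)·2.7 − 40·3 − 10·sin58°·1.2 = 0 → Q_y = 147.818/3.6 = 41.0606 ≈ 41.06 kN.
ΣF_y = 0: P_y + 41.0606 − 2.97·2.2 − 40 − 10·sin58° = 0 → P_y = 13.95 kN.
ΣF_x = 0: P_x + 10·cos58° = 0 → P_x = -5.299 kN.

P_x = -5.299 kN, P_y = 13.95 kN, Q_y = 41.06 kN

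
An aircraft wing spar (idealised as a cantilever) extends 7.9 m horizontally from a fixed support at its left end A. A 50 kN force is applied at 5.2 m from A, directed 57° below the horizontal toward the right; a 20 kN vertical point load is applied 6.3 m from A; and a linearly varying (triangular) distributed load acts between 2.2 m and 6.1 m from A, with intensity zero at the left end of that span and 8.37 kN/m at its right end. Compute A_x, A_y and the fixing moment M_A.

A_x = -27.23 kN, A_y = 78.26 kN, M_A = 422.4 kN·m

Resultant of the triangular load: ½ × 8.37 × 3.9 = 16.3215 kN, acting at 4.8 m from A (one-third of the span from the peak).
ΣF_x = 0: A_x + 50·cos57° = 0 → A_x = -27.23 kN.
ΣF_y = 0: A_y − 50·sin57° − 20 − ½·8.37·3.9 = 0 → A_y = 78.26 kN.
ΣM about A: M_A − 50·sin57°·5.2 − 20·6.3 − (½·8.37·3.9)·4.8 = 0 → M_A = 422.4 kN·m.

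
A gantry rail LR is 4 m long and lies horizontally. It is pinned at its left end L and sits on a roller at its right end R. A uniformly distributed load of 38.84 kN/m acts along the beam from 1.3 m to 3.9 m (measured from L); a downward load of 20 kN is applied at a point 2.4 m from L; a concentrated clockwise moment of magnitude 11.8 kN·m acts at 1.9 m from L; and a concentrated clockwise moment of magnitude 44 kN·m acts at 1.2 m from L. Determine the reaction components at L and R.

L_x = 0, L_y = 29.39 kN, R_y = 91.59 kN

Resultant of the distributed load: 38.84 × 2.6 = 100.984 kN at 2.6 m from L.
Taking moments about L: R_y·4 − (38.84·2.6)·2.6 − 20·2.4 − 11.8 − 44 = 0 → R_y = 366.3584/4 = 91.5896 ≈ 91.59 kN.
ΣF_y = 0: L_y + 91.5896 − 38.84·2.6 − 20 = 0 → L_y = 29.39 kN.
ΣF_x = 0: no horizontal applied forces, so L_x = 0.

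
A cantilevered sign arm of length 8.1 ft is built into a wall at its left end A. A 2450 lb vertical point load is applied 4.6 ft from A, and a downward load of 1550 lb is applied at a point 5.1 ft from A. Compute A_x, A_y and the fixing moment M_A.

ΣF_x = 0: A_x = 0.
ΣF_y = 0: A_y − 2450 − 1550 = 0 → A_y = 4000 lb.
ΣM about A: M_A − 2450·4.6 − 1550·5.1 = 0 → M_A = 19180 lb·ft.

A_x = 0, A_y = 4000 lb, M_A = 19180 lb·ft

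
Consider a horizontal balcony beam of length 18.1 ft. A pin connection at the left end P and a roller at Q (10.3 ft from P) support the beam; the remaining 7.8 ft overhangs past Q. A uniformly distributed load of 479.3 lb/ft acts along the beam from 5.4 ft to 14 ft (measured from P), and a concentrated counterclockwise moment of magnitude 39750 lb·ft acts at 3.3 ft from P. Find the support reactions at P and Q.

P_x = 0, P_y = 4099 lb, Q_y = 22.64 lb

Resultant of the distributed load: 479.3 × 8.6 = 4121.98 lb at 9.7 ft from P.
Taking moments about P: Q_y·10.3 − (479.3·8.6)·9.7 + 39750 = 0 → Q_y = 233.206/10.3 = 22.6414 ≈ 22.64 lb.
ΣF_y = 0: P_y + 22.6414 − 479.3·8.6 = 0 → P_y = 4099 lb.
ΣF_x = 0: no horizontal applied forces, so P_x = 0.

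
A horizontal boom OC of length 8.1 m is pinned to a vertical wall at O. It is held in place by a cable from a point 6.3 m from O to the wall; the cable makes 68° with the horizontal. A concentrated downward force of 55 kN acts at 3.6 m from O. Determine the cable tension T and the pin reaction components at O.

T = 33.90 kN, O_x = 12.70 kN, O_y = 23.57 kN

ΣM about O: T·sin68°·6.3 − 55·3.6 = 0 → T = 198/(6.3·0.927184) = 33.8968 ≈ 33.90 kN.
ΣF_x = 0: O_x − T·cos68° = 0 → O_x = 33.8968 × 0.374607 = 12.70 kN.
ΣF_y = 0: O_y + T·sin68° − 55 = 0 → O_y = 55 − 33.8968 × 0.927184 = 23.57 kN.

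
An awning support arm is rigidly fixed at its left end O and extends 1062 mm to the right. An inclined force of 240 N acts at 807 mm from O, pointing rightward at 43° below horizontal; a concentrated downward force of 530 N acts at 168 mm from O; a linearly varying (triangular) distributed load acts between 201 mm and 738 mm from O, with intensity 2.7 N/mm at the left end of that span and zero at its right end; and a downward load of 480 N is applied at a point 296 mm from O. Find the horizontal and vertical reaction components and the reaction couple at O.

Resultant of the triangular load: ½ × 2.7 × 537 = 724.95 N, acting at 380 mm from O (one-third of the span from the peak).
ΣF_x = 0: O_x + 240·cos43° = 0 → O_x = -175.5 N.
ΣF_y = 0: O_y − 240·sin43° − 530 − ½·2.7·537 − 480 = 0 → O_y = 1899 N.
ΣM about O: M_O − 240·sin43°·807 − 530·168 − (½·2.7·537)·380 − 480·296 = 0 → M_O = 638700 N·mm.

O_x = -175.5 N, O_y = 1899 N, M_O = 638700 N·mm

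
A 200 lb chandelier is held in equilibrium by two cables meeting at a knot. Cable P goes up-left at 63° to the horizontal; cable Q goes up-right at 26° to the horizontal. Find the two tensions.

ΣF_x = 0: −T_P·cos63° + T_Q·cos26° = 0 → T_Q = 0.505111·T_P.
ΣF_y = 0: T_P·sin63° + T_Q·sin26° = 200.
Substitute: T_P·(0.891007 + 0.505111·0.438371) = 200 → T_P = 179.786 ≈ 179.8 lb.
Then T_Q = 0.505111 × 179.786 = 90.81 lb.

T_P = 179.8 lb, T_Q = 90.81 lb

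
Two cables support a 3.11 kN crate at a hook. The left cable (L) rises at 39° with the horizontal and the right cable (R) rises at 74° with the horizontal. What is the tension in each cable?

T_L = 0.9313 kN, T_R = 2.626 kN

ΣF_x = 0: −T_L·cos39° + T_R·cos74° = 0 → T_R = 2.81945·T_L.
ΣF_y = 0: T_L·sin39° + T_R·sin74° = 3.11.
Substitute: T_L·(0.62932 + 2.81945·0.961262) = 3.11 → T_L = 0.931263 ≈ 0.9313 kN.
Then T_R = 2.81945 × 0.931263 = 2.626 kN.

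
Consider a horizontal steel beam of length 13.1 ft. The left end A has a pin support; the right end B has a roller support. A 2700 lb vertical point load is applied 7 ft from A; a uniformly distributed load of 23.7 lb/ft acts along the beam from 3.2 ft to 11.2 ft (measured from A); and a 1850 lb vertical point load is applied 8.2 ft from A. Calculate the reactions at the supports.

A_x = 0, A_y = 2035 lb, B_y = 2705 lb

Resultant of the distributed load: 23.7 × 8 = 189.6 lb at 7.2 ft from A.
Taking moments about A: B_y·13.1 − 2700·7 − (23.7·8)·7.2 − 1850·8.2 = 0 → B_y = 35435.12/13.1 = 2704.97 ≈ 2705 lb.
ΣF_y = 0: A_y + 2704.97 − 2700 − 23.7·8 − 1850 = 0 → A_y = 2035 lb.
ΣF_x = 0: no horizontal applied forces, so A_x = 0.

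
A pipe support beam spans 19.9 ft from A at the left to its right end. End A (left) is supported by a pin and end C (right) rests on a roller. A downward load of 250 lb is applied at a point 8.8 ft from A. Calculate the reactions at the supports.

A_x = 0, A_y = 139.4 lb, C_y = 110.6 lb

ΣM about A: C_y·19.9 − 250·8.8 = 0 → C_y = 2200/19.9 = 110.553 ≈ 110.6 lb.
ΣF_y = 0: A_y + 110.553 − 250 = 0 → A_y = 139.4 lb.
ΣF_x = 0: no horizontal applied forces, so A_x = 0.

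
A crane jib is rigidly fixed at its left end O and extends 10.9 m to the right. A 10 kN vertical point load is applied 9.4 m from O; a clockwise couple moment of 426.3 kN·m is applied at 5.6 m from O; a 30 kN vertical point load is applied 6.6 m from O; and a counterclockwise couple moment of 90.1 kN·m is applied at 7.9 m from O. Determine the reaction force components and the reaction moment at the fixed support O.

O_x = 0, O_y = 40.00 kN, M_O = 628.2 kN·m

ΣF_x = 0: O_x = 0.
ΣF_y = 0: O_y − 10 − 30 = 0 → O_y = 40.00 kN.
ΣM about O: M_O − 10·9.4 − 426.3 − 30·6.6 + 90.1 = 0 → M_O = 628.2 kN·m.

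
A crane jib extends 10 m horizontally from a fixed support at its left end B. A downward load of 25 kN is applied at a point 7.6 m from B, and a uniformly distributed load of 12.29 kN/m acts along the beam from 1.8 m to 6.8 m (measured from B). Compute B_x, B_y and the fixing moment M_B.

Resultant of the distributed load: 12.29 × 5 = 61.45 kN at 4.3 m from B.
ΣF_x = 0: B_x = 0.
ΣF_y = 0: B_y − 25 − 12.29·5 = 0 → B_y = 86.45 kN.
ΣM about B: M_B − 25·7.6 − (12.29·5)·4.3 = 0 → M_B = 454.2 kN·m.

B_x = 0, B_y = 86.45 kN, M_B = 454.2 kN·m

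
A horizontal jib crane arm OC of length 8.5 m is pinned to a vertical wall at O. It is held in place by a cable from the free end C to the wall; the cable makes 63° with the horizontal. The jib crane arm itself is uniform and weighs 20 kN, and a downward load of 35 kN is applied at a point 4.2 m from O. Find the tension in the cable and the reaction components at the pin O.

ΣM about O: T·sin63°·8.5 − 20·4.25 − 35·4.2 = 0 → T = 232/(8.5·0.891007) = 30.6329 ≈ 30.63 kN.
ΣF_x = 0: O_x − T·cos63° = 0 → O_x = 30.6329 × 0.45399 = 13.91 kN.
ΣF_y = 0: O_y + T·sin63° − 20 − 35 = 0 → O_y = 55 − 30.6329 × 0.891007 = 27.71 kN.

T = 30.63 kN, O_x = 13.91 kN, O_y = 27.71 kN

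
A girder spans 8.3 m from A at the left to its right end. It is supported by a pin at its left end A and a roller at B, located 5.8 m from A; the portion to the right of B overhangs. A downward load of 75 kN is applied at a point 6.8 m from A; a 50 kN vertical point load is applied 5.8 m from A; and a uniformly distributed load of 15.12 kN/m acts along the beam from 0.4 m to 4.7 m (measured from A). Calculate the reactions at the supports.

Resultant of the distributed load: 15.12 × 4.3 = 65.016 kN at 2.55 m from A.
Taking moments about A: B_y·5.8 − 75·6.8 − 50·5.8 − (15.12·4.3)·2.55 = 0 → B_y = 965.7908/5.8 = 166.516 ≈ 166.5 kN.
ΣF_y = 0: A_y + 166.516 − 75 − 50 − 15.12·4.3 = 0 → A_y = 23.50 kN.
ΣF_x = 0: no horizontal applied forces, so A_x = 0.

A_x = 0, A_y = 23.50 kN, B_y = 166.5 kN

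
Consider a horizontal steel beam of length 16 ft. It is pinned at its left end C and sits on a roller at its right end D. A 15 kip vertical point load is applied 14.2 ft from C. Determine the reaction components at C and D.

C_x = 0, C_y = 1.688 kip, D_y = 13.31 kip

Taking moments about C: D_y·16 − 15·14.2 = 0 → D_y = 213/16 = 13.3125 ≈ 13.31 kip.
ΣF_y = 0: C_y + 13.3125 − 15 = 0 → C_y = 1.688 kip.
ΣF_x = 0: no horizontal applied forces, so C_x = 0.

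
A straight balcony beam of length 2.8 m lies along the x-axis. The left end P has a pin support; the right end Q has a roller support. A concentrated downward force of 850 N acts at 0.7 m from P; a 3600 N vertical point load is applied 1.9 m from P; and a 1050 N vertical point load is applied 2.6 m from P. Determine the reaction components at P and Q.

Taking moments about P: Q_y·2.8 − 850·0.7 − 3600·1.9 − 1050·2.6 = 0 → Q_y = 10165/2.8 = 3630.36 ≈ 3630 N.
ΣF_y = 0: P_y + 3630.36 − 850 − 3600 − 1050 = 0 → P_y = 1870 N.
ΣF_x = 0: no horizontal applied forces, so P_x = 0.

P_x = 0, P_y = 1870 N, Q_y = 3630 N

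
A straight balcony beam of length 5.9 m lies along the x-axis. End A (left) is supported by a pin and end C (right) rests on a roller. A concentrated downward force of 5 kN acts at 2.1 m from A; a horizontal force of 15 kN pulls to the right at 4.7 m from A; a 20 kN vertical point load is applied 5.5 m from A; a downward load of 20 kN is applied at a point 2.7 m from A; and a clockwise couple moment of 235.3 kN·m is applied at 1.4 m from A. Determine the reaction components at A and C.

A_x = -15.00 kN, A_y = -24.46 kN, C_y = 69.46 kN

Moments about A: C_y·5.9 − 5·2.1 − 20·5.5 − 20·2.7 − 235.3 = 0 → C_y = 409.8/5.9 = 69.4576 ≈ 69.46 kN.
ΣF_y = 0: A_y + 69.4576 − 5 − 20 − 20 = 0 → A_y = -24.46 kN.
ΣF_x = 0: A_x + 15 = 0 → A_x = -15.00 kN.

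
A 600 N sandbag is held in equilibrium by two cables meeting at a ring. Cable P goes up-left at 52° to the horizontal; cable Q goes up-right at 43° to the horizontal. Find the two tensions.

ΣF_x = 0: −T_P·cos52° + T_Q·cos43° = 0 → T_Q = 0.841811·T_P.
ΣF_y = 0: T_P·sin52° + T_Q·sin43° = 600.
Substitute: T_P·(0.788011 + 0.841811·0.681998) = 600 → T_P = 440.488 ≈ 440.5 N.
Then T_Q = 0.841811 × 440.488 = 370.8 N.

T_P = 440.5 N, T_Q = 370.8 N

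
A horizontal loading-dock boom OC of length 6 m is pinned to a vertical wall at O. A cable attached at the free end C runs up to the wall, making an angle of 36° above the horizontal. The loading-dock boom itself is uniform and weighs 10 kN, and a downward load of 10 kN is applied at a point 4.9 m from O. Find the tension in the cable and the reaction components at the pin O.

ΣM about O: T·sin36°·6 − 10·3 − 10·4.9 = 0 → T = 79/(6·0.587785) = 22.4005 ≈ 22.40 kN.
ΣF_x = 0: O_x − T·cos36° = 0 → O_x = 22.4005 × 0.809017 = 18.12 kN.
ΣF_y = 0: O_y + T·sin36° − 10 − 10 = 0 → O_y = 20 − 22.4005 × 0.587785 = 6.833 kN.

T = 22.40 kN, O_x = 18.12 kN, O_y = 6.833 kN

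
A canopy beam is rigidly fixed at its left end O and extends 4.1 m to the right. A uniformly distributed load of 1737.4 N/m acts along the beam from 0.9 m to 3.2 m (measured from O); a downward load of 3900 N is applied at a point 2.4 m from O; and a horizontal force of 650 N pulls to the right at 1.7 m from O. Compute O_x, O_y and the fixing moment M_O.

Resultant of the distributed load: 1737.4 × 2.3 = 3996.02 N at 2.05 m from O.
ΣF_x = 0: O_x + 650 = 0 → O_x = -650.0 N.
ΣF_y = 0: O_y − 1737.4·2.3 − 3900 = 0 → O_y = 7896 N.
ΣM about O: M_O − (1737.4·2.3)·2.05 − 3900·2.4 = 0 → M_O = 17550 N·m.

O_x = -650.0 N, O_y = 7896 N, M_O = 17550 N·m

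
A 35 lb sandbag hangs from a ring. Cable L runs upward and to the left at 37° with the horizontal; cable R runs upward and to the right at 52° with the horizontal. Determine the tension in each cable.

ΣF_x = 0: −T_L·cos37° + T_R·cos52° = 0 → T_R = 1.2972·T_L.
ΣF_y = 0: T_L·sin37° + T_R·sin52° = 35.
Substitute: T_L·(0.601815 + 1.2972·0.788011) = 35 → T_L = 21.5514 ≈ 21.55 lb.
Then T_R = 1.2972 × 21.5514 = 27.96 lb.

T_L = 21.55 lb, T_R = 27.96 lb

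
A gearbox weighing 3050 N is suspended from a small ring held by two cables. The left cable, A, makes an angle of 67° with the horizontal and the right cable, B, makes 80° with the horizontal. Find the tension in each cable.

T_A = 972.4 N, T_B = 2188 N

ΣF_x = 0: −T_A·cos67° + T_B·cos80° = 0 → T_B = 2.25013·T_A.
ΣF_y = 0: T_A·sin67° + T_B·sin80° = 3050.
Substitute: T_A·(0.920505 + 2.25013·0.984808) = 3050 → T_A = 972.437 ≈ 972.4 N.
Then T_B = 2.25013 × 972.437 = 2188 N.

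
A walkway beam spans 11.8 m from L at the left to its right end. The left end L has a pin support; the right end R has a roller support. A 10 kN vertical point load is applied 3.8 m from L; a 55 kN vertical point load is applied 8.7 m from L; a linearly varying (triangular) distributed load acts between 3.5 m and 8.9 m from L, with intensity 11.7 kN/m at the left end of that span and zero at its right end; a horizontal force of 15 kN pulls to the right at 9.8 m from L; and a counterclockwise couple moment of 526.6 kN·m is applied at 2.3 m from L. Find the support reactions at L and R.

L_x = -15.00 kN, L_y = 83.26 kN, R_y = 13.33 kN

Resultant of the triangular load: ½ × 11.7 × 5.4 = 31.59 kN, acting at 5.3 m from L (one-third of the span from the peak).
Moments about L: R_y·11.8 − 10·3.8 − 55·8.7 − (½·11.7·5.4)·5.3 + 526.6 = 0 → R_y = 157.327/11.8 = 13.3328 ≈ 13.33 kN.
ΣF_y = 0: L_y + 13.3328 − 10 − 55 − ½·11.7·5.4 = 0 → L_y = 83.26 kN.
ΣF_x = 0: L_x + 15 = 0 → L_x = -15.00 kN.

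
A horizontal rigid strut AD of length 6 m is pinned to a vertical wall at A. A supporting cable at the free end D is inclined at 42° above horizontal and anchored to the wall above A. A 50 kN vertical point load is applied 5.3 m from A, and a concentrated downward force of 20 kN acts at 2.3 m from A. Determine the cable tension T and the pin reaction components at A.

T = 77.46 kN, A_x = 57.57 kN, A_y = 18.17 kN

ΣM about A: T·sin42°·6 − 50·5.3 − 20·2.3 = 0 → T = 311/(6·0.669131) = 77.4637 ≈ 77.46 kN.
ΣF_x = 0: A_x − T·cos42° = 0 → A_x = 77.4637 × 0.743145 = 57.57 kN.
ΣF_y = 0: A_y + T·sin42° − 50 − 20 = 0 → A_y = 70 − 77.4637 × 0.669131 = 18.17 kN.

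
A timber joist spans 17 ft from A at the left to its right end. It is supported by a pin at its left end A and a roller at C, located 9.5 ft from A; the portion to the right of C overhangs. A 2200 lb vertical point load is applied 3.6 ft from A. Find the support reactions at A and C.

A_x = 0, A_y = 1366 lb, C_y = 833.7 lb

Taking moments about A: C_y·9.5 − 2200·3.6 = 0 → C_y = 7920/9.5 = 833.684 ≈ 833.7 lb.
ΣF_y = 0: A_y + 833.684 − 2200 = 0 → A_y = 1366 lb.
ΣF_x = 0: no horizontal applied forces, so A_x = 0.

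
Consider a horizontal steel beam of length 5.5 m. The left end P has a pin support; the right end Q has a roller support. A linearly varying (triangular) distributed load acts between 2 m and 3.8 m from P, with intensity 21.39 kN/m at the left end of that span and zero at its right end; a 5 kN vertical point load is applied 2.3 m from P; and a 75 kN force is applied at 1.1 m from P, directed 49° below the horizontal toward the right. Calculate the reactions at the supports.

Resultant of the triangular load: ½ × 21.39 × 1.8 = 19.251 kN, acting at 2.6 m from P (one-third of the span from the peak).
ΣM about P: Q_y·5.5 − (½·21.39·1.8)·2.6 − 5·2.3 − 75·sin49°·1.1 = 0 → Q_y = 123.816/5.5 = 22.512 ≈ 22.51 kN.
ΣF_y = 0: P_y + 22.512 − ½·21.39·1.8 − 5 − 75·sin49° = 0 → P_y = 58.34 kN.
ΣF_x = 0: P_x + 75·cos49° = 0 → P_x = -49.20 kN.

P_x = -49.20 kN, P_y = 58.34 kN, Q_y = 22.51 kN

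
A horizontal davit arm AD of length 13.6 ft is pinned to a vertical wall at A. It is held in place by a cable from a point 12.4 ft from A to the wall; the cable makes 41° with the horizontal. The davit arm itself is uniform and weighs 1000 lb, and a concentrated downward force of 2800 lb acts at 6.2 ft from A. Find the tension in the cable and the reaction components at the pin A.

T = 2970 lb, A_x = 2241 lb, A_y = 1852 lb

ΣM about A: T·sin41°·12.4 − 1000·6.8 − 2800·6.2 = 0 → T = 24160/(12.4·0.656059) = 2969.84 ≈ 2970 lb.
ΣF_x = 0: A_x − T·cos41° = 0 → A_x = 2969.84 × 0.75471 = 2241 lb.
ΣF_y = 0: A_y + T·sin41° − 1000 − 2800 = 0 → A_y = 3800 − 2969.84 × 0.656059 = 1852 lb.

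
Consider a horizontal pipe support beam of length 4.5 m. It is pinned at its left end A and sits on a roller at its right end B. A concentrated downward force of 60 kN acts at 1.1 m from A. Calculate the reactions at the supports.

ΣM about A: B_y·4.5 − 60·1.1 = 0 → B_y = 66/4.5 = 14.6667 ≈ 14.67 kN.
ΣF_y = 0: A_y + 14.6667 − 60 = 0 → A_y = 45.33 kN.
ΣF_x = 0: no horizontal applied forces, so A_x = 0.

A_x = 0, A_y = 45.33 kN, B_y = 14.67 kN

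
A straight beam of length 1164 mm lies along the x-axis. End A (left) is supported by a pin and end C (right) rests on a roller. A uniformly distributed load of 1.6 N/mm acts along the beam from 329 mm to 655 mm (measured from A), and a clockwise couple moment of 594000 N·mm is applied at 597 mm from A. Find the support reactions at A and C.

Resultant of the distributed load: 1.6 × 326 = 521.6 N at 492 mm from A.
Moments about A: C_y·1164 − (1.6·326)·492 − 594000 = 0 → C_y = 850627.2/1164 = 730.779 ≈ 730.8 N.
ΣF_y = 0: A_y + 730.779 − 1.6·326 = 0 → A_y = -209.2 N.
ΣF_x = 0: no horizontal applied forces, so A_x = 0.

A_x = 0, A_y = -209.2 N, C_y = 730.8 N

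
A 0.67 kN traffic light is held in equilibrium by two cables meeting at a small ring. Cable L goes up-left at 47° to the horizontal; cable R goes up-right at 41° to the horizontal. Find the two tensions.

T_L = 0.5060 kN, T_R = 0.4572 kN

ΣF_x = 0: −T_L·cos47° + T_R·cos41° = 0 → T_R = 0.903657·T_L.
ΣF_y = 0: T_L·sin47° + T_R·sin41° = 0.67.
Substitute: T_L·(0.731354 + 0.903657·0.656059) = 0.67 → T_L = 0.505963 ≈ 0.5060 kN.
Then T_R = 0.903657 × 0.505963 = 0.4572 kN.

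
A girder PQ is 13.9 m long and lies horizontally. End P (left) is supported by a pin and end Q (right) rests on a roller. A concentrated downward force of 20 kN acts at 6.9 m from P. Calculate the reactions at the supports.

ΣM about P: Q_y·13.9 − 20·6.9 = 0 → Q_y = 138/13.9 = 9.92806 ≈ 9.928 kN.
ΣF_y = 0: P_y + 9.92806 − 20 = 0 → P_y = 10.07 kN.
ΣF_x = 0: no horizontal applied forces, so P_x = 0.

P_x = 0, P_y = 10.07 kN, Q_y = 9.928 kN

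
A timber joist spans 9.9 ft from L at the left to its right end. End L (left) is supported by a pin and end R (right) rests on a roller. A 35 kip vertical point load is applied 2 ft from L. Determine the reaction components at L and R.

Moments about L: R_y·9.9 − 35·2 = 0 → R_y = 70/9.9 = 7.07071 ≈ 7.071 kip.
ΣF_y = 0: L_y + 7.07071 − 35 = 0 → L_y = 27.93 kip.
ΣF_x = 0: no horizontal applied forces, so L_x = 0.

L_x = 0, L_y = 27.93 kip, R_y = 7.071 kip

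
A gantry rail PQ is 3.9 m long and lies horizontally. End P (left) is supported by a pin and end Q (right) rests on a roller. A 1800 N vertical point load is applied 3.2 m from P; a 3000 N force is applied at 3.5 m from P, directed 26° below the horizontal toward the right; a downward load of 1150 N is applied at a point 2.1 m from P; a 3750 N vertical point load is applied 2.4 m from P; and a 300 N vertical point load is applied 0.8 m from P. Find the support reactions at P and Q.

Moments about P: Q_y·3.9 − 1800·3.2 − 3000·sin26°·3.5 − 1150·2.1 − 3750·2.4 − 300·0.8 = 0 → Q_y = 22017.9/3.9 = 5645.62 ≈ 5646 N.
ΣF_y = 0: P_y + 5645.62 − 1800 − 3000·sin26° − 1150 − 3750 − 300 = 0 → P_y = 2669 N.
ΣF_x = 0: P_x + 3000·cos26° = 0 → P_x = -2696 N.

P_x = -2696 N, P_y = 2669 N, Q_y = 5646 N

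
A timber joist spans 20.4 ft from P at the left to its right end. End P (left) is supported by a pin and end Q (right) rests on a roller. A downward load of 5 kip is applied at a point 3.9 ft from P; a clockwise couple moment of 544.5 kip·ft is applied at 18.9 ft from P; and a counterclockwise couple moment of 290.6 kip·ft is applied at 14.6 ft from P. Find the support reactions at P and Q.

P_x = 0, P_y = -8.402 kip, Q_y = 13.40 kip

Moments about P: Q_y·20.4 − 5·3.9 − 544.5 + 290.6 = 0 → Q_y = 273.4/20.4 = 13.402 ≈ 13.40 kip.
ΣF_y = 0: P_y + 13.402 − 5 = 0 → P_y = -8.402 kip.
ΣF_x = 0: no horizontal applied forces, so P_x = 0.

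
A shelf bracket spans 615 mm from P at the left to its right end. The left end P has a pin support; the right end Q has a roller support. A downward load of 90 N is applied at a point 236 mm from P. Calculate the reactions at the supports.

P_x = 0, P_y = 55.46 N, Q_y = 34.54 N

Moments about P: Q_y·615 − 90·236 = 0 → Q_y = 21240/615 = 34.5366 ≈ 34.54 N.
ΣF_y = 0: P_y + 34.5366 − 90 = 0 → P_y = 55.46 N.
ΣF_x = 0: no horizontal applied forces, so P_x = 0.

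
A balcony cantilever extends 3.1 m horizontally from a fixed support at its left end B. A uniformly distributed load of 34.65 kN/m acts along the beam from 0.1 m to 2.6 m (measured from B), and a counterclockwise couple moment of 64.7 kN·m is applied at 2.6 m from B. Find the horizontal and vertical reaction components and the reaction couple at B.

B_x = 0, B_y = 86.62 kN, M_B = 52.24 kN·m

Resultant of the distributed load: 34.65 × 2.5 = 86.625 kN at 1.35 m from B.
ΣF_x = 0: B_x = 0.
ΣF_y = 0: B_y − 34.65·2.5 = 0 → B_y = 86.62 kN.
ΣM about B: M_B − (34.65·2.5)·1.35 + 64.7 = 0 → M_B = 52.24 kN·m.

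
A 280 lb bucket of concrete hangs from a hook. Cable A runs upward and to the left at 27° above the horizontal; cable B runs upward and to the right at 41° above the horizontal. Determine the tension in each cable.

T_A = 227.9 lb, T_B = 269.1 lb

ΣF_x = 0: −T_A·cos27° + T_B·cos41° = 0 → T_B = 1.1806·T_A.
ΣF_y = 0: T_A·sin27° + T_B·sin41° = 280.
Substitute: T_A·(0.45399 + 1.1806·0.656059) = 280 → T_A = 227.914 ≈ 227.9 lb.
Then T_B = 1.1806 × 227.914 = 269.1 lb.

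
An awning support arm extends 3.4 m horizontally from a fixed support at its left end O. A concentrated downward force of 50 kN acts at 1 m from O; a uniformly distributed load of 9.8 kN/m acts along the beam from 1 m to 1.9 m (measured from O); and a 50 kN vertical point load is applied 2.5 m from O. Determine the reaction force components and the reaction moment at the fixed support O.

Resultant of the distributed load: 9.8 × 0.9 = 8.82 kN at 1.45 m from O.
ΣF_x = 0: O_x = 0.
ΣF_y = 0: O_y − 50 − 9.8·0.9 − 50 = 0 → O_y = 108.8 kN.
ΣM about O: M_O − 50·1 − (9.8·0.9)·1.45 − 50·2.5 = 0 → M_O = 187.8 kN·m.

O_x = 0, O_y = 108.8 kN, M_O = 187.8 kN·m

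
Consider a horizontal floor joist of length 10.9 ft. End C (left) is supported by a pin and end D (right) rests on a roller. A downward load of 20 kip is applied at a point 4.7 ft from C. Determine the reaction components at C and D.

C_x = 0, C_y = 11.38 kip, D_y = 8.624 kip

Moments about C: D_y·10.9 − 20·4.7 = 0 → D_y = 94/10.9 = 8.62385 ≈ 8.624 kip.
ΣF_y = 0: C_y + 8.62385 − 20 = 0 → C_y = 11.38 kip.
ΣF_x = 0: no horizontal applied forces, so C_x = 0.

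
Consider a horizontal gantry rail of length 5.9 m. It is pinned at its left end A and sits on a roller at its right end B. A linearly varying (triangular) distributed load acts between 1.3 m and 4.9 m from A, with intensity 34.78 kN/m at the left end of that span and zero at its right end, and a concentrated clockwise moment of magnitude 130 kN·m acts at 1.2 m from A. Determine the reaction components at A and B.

A_x = 0, A_y = 14.04 kN, B_y = 48.56 kN

Resultant of the triangular load: ½ × 34.78 × 3.6 = 62.604 kN, acting at 2.5 m from A (one-third of the span from the peak).
Moments about A: B_y·5.9 − (½·34.78·3.6)·2.5 − 130 = 0 → B_y = 286.51/5.9 = 48.561 ≈ 48.56 kN.
ΣF_y = 0: A_y + 48.561 − ½·34.78·3.6 = 0 → A_y = 14.04 kN.
ΣF_x = 0: no horizontal applied forces, so A_x = 0.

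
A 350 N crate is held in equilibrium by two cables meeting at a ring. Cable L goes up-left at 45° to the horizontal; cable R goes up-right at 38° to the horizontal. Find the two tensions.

T_L = 277.9 N, T_R = 249.3 N

ΣF_x = 0: −T_L·cos45° + T_R·cos38° = 0 → T_R = 0.897331·T_L.
ΣF_y = 0: T_L·sin45° + T_R·sin38° = 350.
Substitute: T_L·(0.707107 + 0.897331·0.615661) = 350 → T_L = 277.875 ≈ 277.9 N.
Then T_R = 0.897331 × 277.875 = 249.3 N.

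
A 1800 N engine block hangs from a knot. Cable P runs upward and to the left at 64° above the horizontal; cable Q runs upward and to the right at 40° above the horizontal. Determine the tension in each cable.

ΣF_x = 0: −T_P·cos64° + T_Q·cos40° = 0 → T_Q = 0.572253·T_P.
ΣF_y = 0: T_P·sin64° + T_Q·sin40° = 1800.
Substitute: T_P·(0.898794 + 0.572253·0.642788) = 1800 → T_P = 1421.09 ≈ 1421 N.
Then T_Q = 0.572253 × 1421.09 = 813.2 N.

T_P = 1421 N, T_Q = 813.2 N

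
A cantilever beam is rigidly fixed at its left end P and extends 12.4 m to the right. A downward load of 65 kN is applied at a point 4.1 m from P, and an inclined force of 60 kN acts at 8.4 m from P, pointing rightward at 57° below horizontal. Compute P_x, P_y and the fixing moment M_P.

P_x = -32.68 kN, P_y = 115.3 kN, M_P = 689.2 kN·m

ΣF_x = 0: P_x + 60·cos57° = 0 → P_x = -32.68 kN.
ΣF_y = 0: P_y − 65 − 60·sin57° = 0 → P_y = 115.3 kN.
ΣM about P: M_P − 65·4.1 − 60·sin57°·8.4 = 0 → M_P = 689.2 kN·m.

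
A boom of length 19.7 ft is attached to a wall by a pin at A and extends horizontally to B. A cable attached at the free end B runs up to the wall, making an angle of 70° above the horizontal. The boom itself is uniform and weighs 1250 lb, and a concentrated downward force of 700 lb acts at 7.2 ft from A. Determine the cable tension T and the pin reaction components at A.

T = 937.4 lb, A_x = 320.6 lb, A_y = 1069 lb

ΣM about A: T·sin70°·19.7 − 1250·9.85 − 700·7.2 = 0 → T = 17352.5/(19.7·0.939693) = 937.367 ≈ 937.4 lb.
ΣF_x = 0: A_x − T·cos70° = 0 → A_x = 937.367 × 0.34202 = 320.6 lb.
ΣF_y = 0: A_y + T·sin70° − 1250 − 700 = 0 → A_y = 1950 − 937.367 × 0.939693 = 1069 lb.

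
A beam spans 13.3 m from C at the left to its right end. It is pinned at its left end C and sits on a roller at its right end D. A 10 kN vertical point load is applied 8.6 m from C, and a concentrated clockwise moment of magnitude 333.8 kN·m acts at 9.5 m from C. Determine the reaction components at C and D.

Taking moments about C: D_y·13.3 − 10·8.6 − 333.8 = 0 → D_y = 419.8/13.3 = 31.5639 ≈ 31.56 kN.
ΣF_y = 0: C_y + 31.5639 − 10 = 0 → C_y = -21.56 kN.
ΣF_x = 0: no horizontal applied forces, so C_x = 0.

C_x = 0, C_y = -21.56 kN, D_y = 31.56 kN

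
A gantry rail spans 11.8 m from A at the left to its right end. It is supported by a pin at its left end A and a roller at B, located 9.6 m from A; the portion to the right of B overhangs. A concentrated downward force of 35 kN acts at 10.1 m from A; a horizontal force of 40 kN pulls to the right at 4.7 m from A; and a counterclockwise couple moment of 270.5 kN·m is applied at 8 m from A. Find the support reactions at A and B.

ΣM about A: B_y·9.6 − 35·10.1 + 270.5 = 0 → B_y = 83/9.6 = 8.64583 ≈ 8.646 kN.
ΣF_y = 0: A_y + 8.64583 − 35 = 0 → A_y = 26.35 kN.
ΣF_x = 0: A_x + 40 = 0 → A_x = -40.00 kN.

A_x = -40.00 kN, A_y = 26.35 kN, B_y = 8.646 kN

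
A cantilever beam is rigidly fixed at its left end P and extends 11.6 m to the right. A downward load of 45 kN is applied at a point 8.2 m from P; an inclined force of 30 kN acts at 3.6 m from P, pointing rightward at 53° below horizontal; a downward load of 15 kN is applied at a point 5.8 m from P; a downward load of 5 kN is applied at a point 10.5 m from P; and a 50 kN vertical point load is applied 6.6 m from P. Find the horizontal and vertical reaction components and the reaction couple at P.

ΣF_x = 0: P_x + 30·cos53° = 0 → P_x = -18.05 kN.
ΣF_y = 0: P_y − 45 − 30·sin53° − 15 − 5 − 50 = 0 → P_y = 139.0 kN.
ΣM about P: M_P − 45·8.2 − 30·sin53°·3.6 − 15·5.8 − 5·10.5 − 50·6.6 = 0 → M_P = 924.8 kN·m.

P_x = -18.05 kN, P_y = 139.0 kN, M_P = 924.8 kN·m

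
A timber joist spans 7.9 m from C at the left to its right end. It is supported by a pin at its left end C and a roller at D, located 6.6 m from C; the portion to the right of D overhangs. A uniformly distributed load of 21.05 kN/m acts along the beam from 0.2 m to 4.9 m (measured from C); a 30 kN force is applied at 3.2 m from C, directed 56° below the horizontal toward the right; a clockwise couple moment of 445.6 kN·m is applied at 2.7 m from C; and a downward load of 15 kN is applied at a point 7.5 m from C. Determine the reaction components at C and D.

C_x = -16.78 kN, C_y = 3.962 kN, D_y = 134.8 kN

Resultant of the distributed load: 21.05 × 4.7 = 98.935 kN at 2.55 m from C.
ΣM about C: D_y·6.6 − (21.05·4.7)·2.55 − 30·sin56°·3.2 − 445.6 − 15·7.5 = 0 → D_y = 889.972/6.6 = 134.844 ≈ 134.8 kN.
ΣF_y = 0: C_y + 134.844 − 21.05·4.7 − 30·sin56° − 15 = 0 → C_y = 3.962 kN.
ΣF_x = 0: C_x + 30·cos56° = 0 → C_x = -16.78 kN.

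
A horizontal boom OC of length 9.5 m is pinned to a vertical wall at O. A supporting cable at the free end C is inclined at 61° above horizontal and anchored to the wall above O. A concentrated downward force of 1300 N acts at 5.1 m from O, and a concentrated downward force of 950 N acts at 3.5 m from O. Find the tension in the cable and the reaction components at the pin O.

T = 1198 N, O_x = 580.9 N, O_y = 1202 N

ΣM about O: T·sin61°·9.5 − 1300·5.1 − 950·3.5 = 0 → T = 9955/(9.5·0.87462) = 1198.11 ≈ 1198 N.
ΣF_x = 0: O_x − T·cos61° = 0 → O_x = 1198.11 × 0.48481 = 580.9 N.
ΣF_y = 0: O_y + T·sin61° − 1300 − 950 = 0 → O_y = 2250 − 1198.11 × 0.87462 = 1202 N.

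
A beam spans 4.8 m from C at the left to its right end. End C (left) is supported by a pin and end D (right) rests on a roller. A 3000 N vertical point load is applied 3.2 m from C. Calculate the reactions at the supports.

C_x = 0, C_y = 1000 N, D_y = 2000 N

Moments about C: D_y·4.8 − 3000·3.2 = 0 → D_y = 9600/4.8 = 2000 N.
ΣF_y = 0: C_y + 2000 − 3000 = 0 → C_y = 1000 N.
ΣF_x = 0: no horizontal applied forces, so C_x = 0.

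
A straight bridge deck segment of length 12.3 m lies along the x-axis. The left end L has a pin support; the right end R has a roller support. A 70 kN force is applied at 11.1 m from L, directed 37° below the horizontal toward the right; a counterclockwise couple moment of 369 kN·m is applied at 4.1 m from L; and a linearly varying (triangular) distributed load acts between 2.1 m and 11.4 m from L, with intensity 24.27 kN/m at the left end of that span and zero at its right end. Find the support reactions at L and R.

Resultant of the triangular load: ½ × 24.27 × 9.3 = 112.8555 kN, acting at 5.2 m from L (one-third of the span from the peak).
ΣM about L: R_y·12.3 − 70·sin37°·11.1 + 369 − (½·24.27·9.3)·5.2 = 0 → R_y = 685.459/12.3 = 55.7284 ≈ 55.73 kN.
ΣF_y = 0: L_y + 55.7284 − 70·sin37° − ½·24.27·9.3 = 0 → L_y = 99.25 kN.
ΣF_x = 0: L_x + 70·cos37° = 0 → L_x = -55.90 kN.

L_x = -55.90 kN, L_y = 99.25 kN, R_y = 55.73 kN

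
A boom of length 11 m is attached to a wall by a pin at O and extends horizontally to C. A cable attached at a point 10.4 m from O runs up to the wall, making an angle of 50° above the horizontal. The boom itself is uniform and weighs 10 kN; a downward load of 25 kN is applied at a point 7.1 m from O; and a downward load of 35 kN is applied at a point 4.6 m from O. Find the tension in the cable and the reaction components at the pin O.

T = 49.39 kN, O_x = 31.75 kN, O_y = 32.16 kN

ΣM about O: T·sin50°·10.4 − 10·5.5 − 25·7.1 − 35·4.6 = 0 → T = 393.5/(10.4·0.766044) = 49.3921 ≈ 49.39 kN.
ΣF_x = 0: O_x − T·cos50° = 0 → O_x = 49.3921 × 0.642788 = 31.75 kN.
ΣF_y = 0: O_y + T·sin50° − 10 − 25 − 35 = 0 → O_y = 70 − 49.3921 × 0.766044 = 32.16 kN.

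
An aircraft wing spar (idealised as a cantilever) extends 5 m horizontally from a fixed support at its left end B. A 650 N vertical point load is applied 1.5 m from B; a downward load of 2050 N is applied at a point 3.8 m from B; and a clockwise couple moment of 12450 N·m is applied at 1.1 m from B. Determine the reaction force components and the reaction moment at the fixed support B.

ΣF_x = 0: B_x = 0.
ΣF_y = 0: B_y − 650 − 2050 = 0 → B_y = 2700 N.
ΣM about B: M_B − 650·1.5 − 2050·3.8 − 12450 = 0 → M_B = 21220 N·m.

B_x = 0, B_y = 2700 N, M_B = 21220 N·m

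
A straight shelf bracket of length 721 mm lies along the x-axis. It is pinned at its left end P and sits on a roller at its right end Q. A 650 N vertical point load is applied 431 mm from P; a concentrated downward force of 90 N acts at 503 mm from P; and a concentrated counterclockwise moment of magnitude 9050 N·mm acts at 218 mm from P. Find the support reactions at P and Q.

P_x = 0, P_y = 301.2 N, Q_y = 438.8 N

ΣM about P: Q_y·721 − 650·431 − 90·503 + 9050 = 0 → Q_y = 316370/721 = 438.793 ≈ 438.8 N.
ΣF_y = 0: P_y + 438.793 − 650 − 90 = 0 → P_y = 301.2 N.
ΣF_x = 0: no horizontal applied forces, so P_x = 0.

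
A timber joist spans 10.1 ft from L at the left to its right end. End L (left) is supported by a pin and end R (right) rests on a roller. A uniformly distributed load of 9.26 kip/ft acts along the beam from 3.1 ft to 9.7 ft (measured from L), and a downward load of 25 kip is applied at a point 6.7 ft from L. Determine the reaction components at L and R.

L_x = 0, L_y = 30.80 kip, R_y = 55.31 kip

Resultant of the distributed load: 9.26 × 6.6 = 61.116 kip at 6.4 ft from L.
Moments about L: R_y·10.1 − (9.26·6.6)·6.4 − 25·6.7 = 0 → R_y = 558.6424/10.1 = 55.3111 ≈ 55.31 kip.
ΣF_y = 0: L_y + 55.3111 − 9.26·6.6 − 25 = 0 → L_y = 30.80 kip.
ΣF_x = 0: no horizontal applied forces, so L_x = 0.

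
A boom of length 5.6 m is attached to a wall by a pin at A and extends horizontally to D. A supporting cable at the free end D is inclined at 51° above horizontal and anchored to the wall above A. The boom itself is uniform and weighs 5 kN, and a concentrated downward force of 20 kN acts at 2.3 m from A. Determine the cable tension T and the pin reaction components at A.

T = 13.79 kN, A_x = 8.676 kN, A_y = 14.29 kN

ΣM about A: T·sin51°·5.6 − 5·2.8 − 20·2.3 = 0 → T = 60/(5.6·0.777146) = 13.7867 ≈ 13.79 kN.
ΣF_x = 0: A_x − T·cos51° = 0 → A_x = 13.7867 × 0.62932 = 8.676 kN.
ΣF_y = 0: A_y + T·sin51° − 5 − 20 = 0 → A_y = 25 − 13.7867 × 0.777146 = 14.29 kN.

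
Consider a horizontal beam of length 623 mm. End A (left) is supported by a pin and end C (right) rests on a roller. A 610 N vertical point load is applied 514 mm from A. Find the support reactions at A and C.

A_x = 0, A_y = 106.7 N, C_y = 503.3 N

ΣM about A: C_y·623 − 610·514 = 0 → C_y = 313540/623 = 503.274 ≈ 503.3 N.
ΣF_y = 0: A_y + 503.274 − 610 = 0 → A_y = 106.7 N.
ΣF_x = 0: no horizontal applied forces, so A_x = 0.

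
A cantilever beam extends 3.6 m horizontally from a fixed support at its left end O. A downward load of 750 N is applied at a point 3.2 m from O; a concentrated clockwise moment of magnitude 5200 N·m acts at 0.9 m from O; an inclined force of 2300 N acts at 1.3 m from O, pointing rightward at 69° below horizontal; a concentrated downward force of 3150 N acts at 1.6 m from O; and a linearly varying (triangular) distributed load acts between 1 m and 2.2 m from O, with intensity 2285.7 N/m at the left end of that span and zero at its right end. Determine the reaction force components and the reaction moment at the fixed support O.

O_x = -824.2 N, O_y = 7419 N, M_O = 17350 N·m

Resultant of the triangular load: ½ × 2285.7 × 1.2 = 1371.42 N, acting at 1.4 m from O (one-third of the span from the peak).
ΣF_x = 0: O_x + 2300·cos69° = 0 → O_x = -824.2 N.
ΣF_y = 0: O_y − 750 − 2300·sin69° − 3150 − ½·2285.7·1.2 = 0 → O_y = 7419 N.
ΣM about O: M_O − 750·3.2 − 5200 − 2300·sin69°·1.3 − 3150·1.6 − (½·2285.7·1.2)·1.4 = 0 → M_O = 17350 N·m.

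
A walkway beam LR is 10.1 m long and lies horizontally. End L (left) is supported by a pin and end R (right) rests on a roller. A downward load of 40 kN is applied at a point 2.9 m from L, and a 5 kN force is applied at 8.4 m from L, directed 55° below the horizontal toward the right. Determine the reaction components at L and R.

Moments about L: R_y·10.1 − 40·2.9 − 5·sin55°·8.4 = 0 → R_y = 150.404/10.1 = 14.8915 ≈ 14.89 kN.
ΣF_y = 0: L_y + 14.8915 − 40 − 5·sin55° = 0 → L_y = 29.20 kN.
ΣF_x = 0: L_x + 5·cos55° = 0 → L_x = -2.868 kN.

L_x = -2.868 kN, L_y = 29.20 kN, R_y = 14.89 kN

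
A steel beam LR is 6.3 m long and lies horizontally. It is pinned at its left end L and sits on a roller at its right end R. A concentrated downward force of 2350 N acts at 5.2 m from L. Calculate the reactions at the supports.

L_x = 0, L_y = 410.3 N, R_y = 1940 N

Moments about L: R_y·6.3 − 2350·5.2 = 0 → R_y = 12220/6.3 = 1939.68 ≈ 1940 N.
ΣF_y = 0: L_y + 1939.68 − 2350 = 0 → L_y = 410.3 N.
ΣF_x = 0: no horizontal applied forces, so L_x = 0.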